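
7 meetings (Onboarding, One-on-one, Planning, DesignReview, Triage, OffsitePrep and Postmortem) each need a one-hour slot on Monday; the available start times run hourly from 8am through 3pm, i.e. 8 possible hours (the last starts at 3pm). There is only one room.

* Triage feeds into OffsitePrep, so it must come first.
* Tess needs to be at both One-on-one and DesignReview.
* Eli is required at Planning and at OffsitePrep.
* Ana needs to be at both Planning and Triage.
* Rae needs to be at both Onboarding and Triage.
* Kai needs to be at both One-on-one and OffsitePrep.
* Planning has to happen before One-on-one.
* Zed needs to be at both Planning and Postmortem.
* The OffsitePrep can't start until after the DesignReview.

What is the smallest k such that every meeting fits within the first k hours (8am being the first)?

The precedence chain requires at least 2 distinct hours.
With at most 1 per hour and 7 meetings, at least 7 hours are needed.
7 works (last occupied hour: 2pm): for example OffsitePrep -> 10am, One-on-one -> 12pm, Postmortem -> 2pm, Planning -> 11am, Triage -> 9am, DesignReview -> 8am, Onboarding -> 1pm.

7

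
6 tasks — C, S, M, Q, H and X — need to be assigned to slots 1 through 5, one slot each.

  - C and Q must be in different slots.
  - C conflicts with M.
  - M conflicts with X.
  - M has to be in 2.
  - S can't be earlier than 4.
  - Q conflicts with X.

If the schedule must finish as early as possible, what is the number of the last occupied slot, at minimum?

4

S can't be placed before 4, so the schedule must run through at least slot 4.
4 works (last occupied slot: 4): for example C -> 1; M -> 2; X -> 1; S -> 4; H -> 1; Q -> 2.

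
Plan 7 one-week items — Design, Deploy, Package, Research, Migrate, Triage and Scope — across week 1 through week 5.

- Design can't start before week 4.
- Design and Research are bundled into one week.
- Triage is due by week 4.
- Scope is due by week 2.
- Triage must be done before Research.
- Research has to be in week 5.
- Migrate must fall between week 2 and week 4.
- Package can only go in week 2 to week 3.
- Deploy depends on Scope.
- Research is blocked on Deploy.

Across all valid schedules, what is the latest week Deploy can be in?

week 4

Precedence pushes Deploy to at least week 2; downstream work caps Deploy at week 4.
Deploy at week 4 is achievable: Research in week 5, Migrate in week 2, Deploy in week 4, Triage in week 1, Design in week 5, Scope in week 1, Package in week 2.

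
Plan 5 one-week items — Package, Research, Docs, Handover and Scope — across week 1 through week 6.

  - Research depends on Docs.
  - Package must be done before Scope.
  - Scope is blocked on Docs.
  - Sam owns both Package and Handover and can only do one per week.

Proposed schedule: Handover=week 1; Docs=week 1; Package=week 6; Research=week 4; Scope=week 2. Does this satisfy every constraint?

Scope is blocked on Docs — holds.
Package must be done before Scope — violated.
Sam owns both Package and Handover and can only do one per week — holds.
Research depends on Docs — holds.

Invalid. Package must be done before Scope.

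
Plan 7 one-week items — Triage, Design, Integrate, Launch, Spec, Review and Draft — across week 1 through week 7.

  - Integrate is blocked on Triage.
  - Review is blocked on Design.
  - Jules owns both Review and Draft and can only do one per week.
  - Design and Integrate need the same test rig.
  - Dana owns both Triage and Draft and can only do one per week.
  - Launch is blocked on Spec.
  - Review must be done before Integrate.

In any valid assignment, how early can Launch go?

week 2

Precedence pushes Launch to at least week 2.
Launch at week 2 is achievable: Triage in week 1; Integrate in week 3; Draft in week 3; Launch in week 2; Design in week 1; Review in week 2; Spec in week 1.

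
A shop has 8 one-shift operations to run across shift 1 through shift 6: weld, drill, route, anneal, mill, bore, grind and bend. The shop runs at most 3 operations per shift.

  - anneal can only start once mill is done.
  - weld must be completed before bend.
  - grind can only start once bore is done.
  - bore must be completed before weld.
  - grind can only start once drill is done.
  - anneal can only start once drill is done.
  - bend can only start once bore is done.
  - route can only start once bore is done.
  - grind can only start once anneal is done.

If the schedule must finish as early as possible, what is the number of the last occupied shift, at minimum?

shift 3

The precedence chain requires at least 3 distinct shifts.
With at most 3 per shift and 8 operations, at least 3 shifts are needed.
3 works (last occupied shift: shift 3): for example bore -> shift 1; mill -> shift 1; route -> shift 2; bend -> shift 3; grind -> shift 3; weld -> shift 2; anneal -> shift 2; drill -> shift 1.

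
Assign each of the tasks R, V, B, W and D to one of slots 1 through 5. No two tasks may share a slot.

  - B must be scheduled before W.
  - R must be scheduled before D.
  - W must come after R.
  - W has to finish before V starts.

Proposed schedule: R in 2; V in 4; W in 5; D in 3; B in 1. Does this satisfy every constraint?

B must be scheduled before W — holds.
R must be scheduled before D — holds.
W has to finish before V starts — violated.
W must come after R — holds.
No two tasks may share a slot — holds.

No — it violates: W has to finish before V starts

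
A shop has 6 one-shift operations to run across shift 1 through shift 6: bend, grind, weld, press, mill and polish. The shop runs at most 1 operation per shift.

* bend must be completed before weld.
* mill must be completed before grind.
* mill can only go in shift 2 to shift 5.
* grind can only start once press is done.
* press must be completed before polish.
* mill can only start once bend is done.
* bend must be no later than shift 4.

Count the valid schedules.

40

Splitting on bend: it can be shift 1 (25), shift 2 (12), shift 3 (3). Listing each branch's schedules as (grind, weld, press, mill, polish) by shift number:
bend=shift 1: (4,5,2,3,6) (4,5,3,2,6) (4,6,2,3,5) (4,6,3,2,5) (5,2,3,4,6) (5,2,4,3,6) (5,3,2,4,6) (5,3,4,2,6) (5,4,2,3,6) (5,4,3,2,6) (5,6,2,3,4) (5,6,2,4,3) (5,6,3,2,4) (6,2,3,4,5) (6,2,3,5,4) (6,2,4,3,5) (6,3,2,4,5) (6,3,2,5,4) (6,3,4,2,5) (6,4,2,3,5) (6,4,2,5,3) (6,4,3,2,5) (6,5,2,3,4) (6,5,2,4,3) (6,5,3,2,4) — 25.
bend=shift 2: (4,5,1,3,6) (4,6,1,3,5) (5,3,1,4,6) (5,4,1,3,6) (5,6,1,3,4) (5,6,1,4,3) (6,3,1,4,5) (6,3,1,5,4) (6,4,1,3,5) (6,4,1,5,3) (6,5,1,3,4) (6,5,1,4,3) — 12.
bend=shift 3: (5,6,1,4,2) (6,4,1,5,2) (6,5,1,4,2) — 3.
Summing: 25 + 12 + 3 = 40.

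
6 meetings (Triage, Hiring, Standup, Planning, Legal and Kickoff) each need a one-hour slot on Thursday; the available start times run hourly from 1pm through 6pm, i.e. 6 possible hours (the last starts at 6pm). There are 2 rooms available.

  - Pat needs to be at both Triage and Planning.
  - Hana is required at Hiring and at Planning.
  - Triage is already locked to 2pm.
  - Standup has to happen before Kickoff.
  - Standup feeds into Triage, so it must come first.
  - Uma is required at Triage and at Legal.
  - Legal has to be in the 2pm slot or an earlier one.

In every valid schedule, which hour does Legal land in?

Legal's window is 1pm–2pm.
Triage is fixed at 2pm, and Legal can't share a hour with Triage.
So Legal must be 1pm.

1pm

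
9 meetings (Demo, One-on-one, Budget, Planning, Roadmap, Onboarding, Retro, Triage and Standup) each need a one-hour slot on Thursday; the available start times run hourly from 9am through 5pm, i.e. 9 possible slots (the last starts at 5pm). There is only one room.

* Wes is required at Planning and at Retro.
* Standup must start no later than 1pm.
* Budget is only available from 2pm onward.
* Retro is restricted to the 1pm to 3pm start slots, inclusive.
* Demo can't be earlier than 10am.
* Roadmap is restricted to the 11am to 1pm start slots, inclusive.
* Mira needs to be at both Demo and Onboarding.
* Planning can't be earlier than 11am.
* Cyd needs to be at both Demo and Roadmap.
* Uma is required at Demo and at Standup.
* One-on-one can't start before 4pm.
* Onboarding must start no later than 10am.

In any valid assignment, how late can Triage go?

5pm

Triage at 5pm is achievable: One-on-one -> 4pm, Retro -> 1pm, Demo -> 3pm, Budget -> 2pm, Planning -> 12pm, Standup -> 10am, Roadmap -> 11am, Triage -> 5pm, Onboarding -> 9am.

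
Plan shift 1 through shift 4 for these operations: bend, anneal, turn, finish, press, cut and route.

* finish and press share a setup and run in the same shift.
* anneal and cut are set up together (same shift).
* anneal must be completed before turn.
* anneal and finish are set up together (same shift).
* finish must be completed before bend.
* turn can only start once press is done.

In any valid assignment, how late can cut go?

Cut must be in the same shift as anneal, which can't be after shift 3, so cut is at most shift 3.
cut at shift 3 is achievable: bend -> shift 4, route -> shift 1, anneal -> shift 3, press -> shift 3, cut -> shift 3, turn -> shift 4, finish -> shift 3.

shift 3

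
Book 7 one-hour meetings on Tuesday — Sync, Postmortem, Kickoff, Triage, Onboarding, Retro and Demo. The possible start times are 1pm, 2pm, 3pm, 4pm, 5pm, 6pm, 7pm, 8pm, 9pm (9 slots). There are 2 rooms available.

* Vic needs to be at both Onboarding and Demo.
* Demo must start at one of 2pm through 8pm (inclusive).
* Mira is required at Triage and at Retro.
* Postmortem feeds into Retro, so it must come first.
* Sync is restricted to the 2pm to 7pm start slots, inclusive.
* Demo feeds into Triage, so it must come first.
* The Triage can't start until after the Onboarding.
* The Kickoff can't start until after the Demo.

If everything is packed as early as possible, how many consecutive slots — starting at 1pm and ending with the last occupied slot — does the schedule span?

The precedence chain requires at least 2 distinct slots.
With at most 2 per slot and 7 meetings, at least 4 slots are needed.
Propagating the time windows through the other constraints, Kickoff can't land before 3pm — that is slot 3 counting from 1pm — so the schedule must run through at least 3 slots.
4 works (last occupied slot: 4pm): for example Sync=2pm; Onboarding=1pm; Postmortem=1pm; Triage=3pm; Demo=2pm; Retro=4pm; Kickoff=3pm.

4 slots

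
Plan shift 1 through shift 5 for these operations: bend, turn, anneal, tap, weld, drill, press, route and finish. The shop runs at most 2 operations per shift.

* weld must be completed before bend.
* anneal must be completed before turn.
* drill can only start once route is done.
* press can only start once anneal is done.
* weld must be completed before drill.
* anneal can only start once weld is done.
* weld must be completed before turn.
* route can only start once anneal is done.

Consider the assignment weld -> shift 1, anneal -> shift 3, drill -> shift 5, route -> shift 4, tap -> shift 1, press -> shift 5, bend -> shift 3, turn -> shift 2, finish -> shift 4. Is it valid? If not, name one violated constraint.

weld must be completed before bend — holds.
press can only start once anneal is done — holds.
route can only start once anneal is done — holds.
weld must be completed before drill — holds.
anneal can only start once weld is done — holds.
drill can only start once route is done — holds.
anneal must be completed before turn — violated.
The shop runs at most 2 operations per shift — holds.
weld must be completed before turn — holds.

No — it violates: anneal must be completed before turn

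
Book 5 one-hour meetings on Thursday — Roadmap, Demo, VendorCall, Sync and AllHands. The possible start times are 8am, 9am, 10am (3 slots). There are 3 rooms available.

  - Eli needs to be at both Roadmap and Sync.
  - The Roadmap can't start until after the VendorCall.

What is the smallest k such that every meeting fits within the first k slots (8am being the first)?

The precedence chain requires at least 2 distinct slots.
With at most 3 per slot and 5 meetings, at least 2 slots are needed.
2 works (last occupied slot: 9am): for example Demo=8am, VendorCall=8am, Sync=8am, AllHands=9am, Roadmap=9am.

2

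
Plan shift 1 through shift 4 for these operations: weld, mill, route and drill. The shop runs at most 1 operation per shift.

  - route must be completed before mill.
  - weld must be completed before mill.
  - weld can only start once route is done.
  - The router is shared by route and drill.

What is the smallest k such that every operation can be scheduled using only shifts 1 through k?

The precedence chain requires at least 3 distinct shifts.
With at most 1 per shift and 4 operations, at least 4 shifts are needed.
4 works (last occupied shift: shift 4): for example route=shift 1; mill=shift 3; weld=shift 2; drill=shift 4.

4 shifts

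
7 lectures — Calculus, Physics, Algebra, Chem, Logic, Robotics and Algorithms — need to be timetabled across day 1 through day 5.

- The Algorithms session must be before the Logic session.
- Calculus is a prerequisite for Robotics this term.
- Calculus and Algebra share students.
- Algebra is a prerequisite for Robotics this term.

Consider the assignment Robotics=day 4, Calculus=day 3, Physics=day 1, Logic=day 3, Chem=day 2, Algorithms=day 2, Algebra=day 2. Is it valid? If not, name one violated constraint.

Yes, all constraints hold

The Algorithms session must be before the Logic session — holds.
Algebra is a prerequisite for Robotics this term — holds.
Calculus and Algebra share students — holds.
Calculus is a prerequisite for Robotics this term — holds.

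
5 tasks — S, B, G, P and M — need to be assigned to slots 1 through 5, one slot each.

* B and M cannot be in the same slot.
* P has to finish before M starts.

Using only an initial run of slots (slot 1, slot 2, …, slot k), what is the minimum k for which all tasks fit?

The precedence chain requires at least 2 distinct slots.
2 works (last occupied slot: 2): for example P -> 1, M -> 2, G -> 1, S -> 1, B -> 1.

2 slots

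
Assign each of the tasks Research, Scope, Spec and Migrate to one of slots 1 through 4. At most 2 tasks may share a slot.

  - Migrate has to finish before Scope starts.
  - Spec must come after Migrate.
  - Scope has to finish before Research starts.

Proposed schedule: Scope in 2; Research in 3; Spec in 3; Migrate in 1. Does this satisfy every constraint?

Yes, all constraints hold

Spec must come after Migrate — holds.
Migrate has to finish before Scope starts — holds.
At most 2 tasks may share a slot — holds.
Scope has to finish before Research starts — holds.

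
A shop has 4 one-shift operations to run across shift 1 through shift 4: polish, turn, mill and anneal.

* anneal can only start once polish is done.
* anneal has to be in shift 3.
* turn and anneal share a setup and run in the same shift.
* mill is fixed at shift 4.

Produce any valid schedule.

turn=shift 3, mill=shift 4, polish=shift 1, anneal=shift 3

Checking: polish(shift 1) before anneal(shift 3); turn = anneal = shift 3; anneal=shift 3 in [shift 3,shift 3]; mill=shift 4 in [shift 4,shift 4].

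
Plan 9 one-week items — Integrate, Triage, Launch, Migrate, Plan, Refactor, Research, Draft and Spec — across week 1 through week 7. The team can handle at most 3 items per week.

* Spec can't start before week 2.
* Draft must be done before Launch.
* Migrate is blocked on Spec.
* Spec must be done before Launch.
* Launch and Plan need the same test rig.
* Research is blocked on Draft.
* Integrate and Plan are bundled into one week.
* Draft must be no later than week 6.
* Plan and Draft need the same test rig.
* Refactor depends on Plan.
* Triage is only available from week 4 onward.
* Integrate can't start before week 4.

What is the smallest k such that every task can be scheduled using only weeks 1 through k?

5

The precedence chain requires at least 2 distinct weeks.
With at most 3 per week and 9 tasks, at least 3 weeks are needed.
Propagating the time windows through the other constraints, Refactor can't land before week 5, so the schedule must run through at least week 5.
5 works (last occupied week: week 5): for example Launch -> week 3; Plan -> week 4; Triage -> week 4; Migrate -> week 3; Refactor -> week 5; Spec -> week 2; Integrate -> week 4; Draft -> week 1; Research -> week 2.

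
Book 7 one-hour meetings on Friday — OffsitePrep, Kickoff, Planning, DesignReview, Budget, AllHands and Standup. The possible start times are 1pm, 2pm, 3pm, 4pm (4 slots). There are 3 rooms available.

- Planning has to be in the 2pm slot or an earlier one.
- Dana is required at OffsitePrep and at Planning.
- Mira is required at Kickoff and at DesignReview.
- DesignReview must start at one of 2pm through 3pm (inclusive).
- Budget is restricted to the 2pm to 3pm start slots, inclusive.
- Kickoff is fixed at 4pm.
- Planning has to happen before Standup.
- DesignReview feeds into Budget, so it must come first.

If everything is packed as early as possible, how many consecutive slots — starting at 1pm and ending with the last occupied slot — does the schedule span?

The precedence chain requires at least 2 distinct slots.
With at most 3 per slot and 7 meetings, at least 3 slots are needed.
Kickoff can't be placed before 4pm — that is slot 4 counting from 1pm — so the schedule must run through at least 4 slots.
4 works (last occupied slot: 4pm): for example Kickoff in 4pm, Standup in 2pm, Budget in 3pm, DesignReview in 2pm, AllHands in 1pm, Planning in 1pm, OffsitePrep in 2pm.

4 slots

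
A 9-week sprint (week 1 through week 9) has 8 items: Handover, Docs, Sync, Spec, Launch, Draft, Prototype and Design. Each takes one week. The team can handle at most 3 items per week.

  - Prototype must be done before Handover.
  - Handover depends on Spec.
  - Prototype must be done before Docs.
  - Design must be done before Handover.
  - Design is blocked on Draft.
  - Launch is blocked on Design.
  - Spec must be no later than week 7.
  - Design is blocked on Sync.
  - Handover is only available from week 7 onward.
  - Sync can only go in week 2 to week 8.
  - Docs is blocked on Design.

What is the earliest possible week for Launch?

Precedence pushes Launch to at least week 4.
Launch at week 4 is achievable: Launch -> week 4, Docs -> week 4, Draft -> week 1, Spec -> week 1, Handover -> week 7, Sync -> week 2, Prototype -> week 1, Design -> week 3.

week 4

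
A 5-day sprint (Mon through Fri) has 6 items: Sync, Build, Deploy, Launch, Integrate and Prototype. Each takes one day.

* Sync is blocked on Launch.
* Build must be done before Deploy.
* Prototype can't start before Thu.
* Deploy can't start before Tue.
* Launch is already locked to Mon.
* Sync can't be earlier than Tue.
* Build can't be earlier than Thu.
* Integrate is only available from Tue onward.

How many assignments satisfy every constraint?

32

Splitting on Sync: it can be Tue (8), Wed (8), Thu (8), Fri (8). Listing each branch's schedules as (Build, Deploy, Launch, Integrate, Prototype):
Sync=Tue: (Thu,Fri,Mon,Tue,Thu) (Thu,Fri,Mon,Tue,Fri) (Thu,Fri,Mon,Wed,Thu) (Thu,Fri,Mon,Wed,Fri) (Thu,Fri,Mon,Thu,Thu) (Thu,Fri,Mon,Thu,Fri) (Thu,Fri,Mon,Fri,Thu) (Thu,Fri,Mon,Fri,Fri) — 8.
Sync=Wed: (Thu,Fri,Mon,Tue,Thu) (Thu,Fri,Mon,Tue,Fri) (Thu,Fri,Mon,Wed,Thu) (Thu,Fri,Mon,Wed,Fri) (Thu,Fri,Mon,Thu,Thu) (Thu,Fri,Mon,Thu,Fri) (Thu,Fri,Mon,Fri,Thu) (Thu,Fri,Mon,Fri,Fri) — 8.
Sync=Thu: (Thu,Fri,Mon,Tue,Thu) (Thu,Fri,Mon,Tue,Fri) (Thu,Fri,Mon,Wed,Thu) (Thu,Fri,Mon,Wed,Fri) (Thu,Fri,Mon,Thu,Thu) (Thu,Fri,Mon,Thu,Fri) (Thu,Fri,Mon,Fri,Thu) (Thu,Fri,Mon,Fri,Fri) — 8.
Sync=Fri: (Thu,Fri,Mon,Tue,Thu) (Thu,Fri,Mon,Tue,Fri) (Thu,Fri,Mon,Wed,Thu) (Thu,Fri,Mon,Wed,Fri) (Thu,Fri,Mon,Thu,Thu) (Thu,Fri,Mon,Thu,Fri) (Thu,Fri,Mon,Fri,Thu) (Thu,Fri,Mon,Fri,Fri) — 8.
Summing: 8 + 8 + 8 + 8 = 32.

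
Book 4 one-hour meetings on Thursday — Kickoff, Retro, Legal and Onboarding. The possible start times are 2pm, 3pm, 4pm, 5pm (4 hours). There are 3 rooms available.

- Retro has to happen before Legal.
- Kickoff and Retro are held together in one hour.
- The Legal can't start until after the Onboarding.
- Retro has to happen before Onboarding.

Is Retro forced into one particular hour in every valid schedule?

Retro can be 2pm (e.g. Legal in 4pm, Retro in 2pm, Kickoff in 2pm, Onboarding in 3pm) or 3pm (e.g. Retro -> 3pm; Onboarding -> 4pm; Legal -> 5pm; Kickoff -> 3pm).

No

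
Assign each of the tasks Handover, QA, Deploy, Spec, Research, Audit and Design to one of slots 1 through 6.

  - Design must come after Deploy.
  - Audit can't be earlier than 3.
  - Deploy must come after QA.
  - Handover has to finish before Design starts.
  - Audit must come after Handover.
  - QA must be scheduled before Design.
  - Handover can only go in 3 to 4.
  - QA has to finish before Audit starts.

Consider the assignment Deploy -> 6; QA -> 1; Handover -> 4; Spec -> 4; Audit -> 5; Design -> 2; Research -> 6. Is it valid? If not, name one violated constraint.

Invalid. Design must come after Deploy.

QA has to finish before Audit starts — holds.
Handover has to finish before Design starts — violated.
QA must be scheduled before Design — holds.
Design must come after Deploy — violated.
Handover can only go in 3 to 4 — holds.
Audit must come after Handover — holds.
Deploy must come after QA — holds.
Audit can't be earlier than 3 — holds.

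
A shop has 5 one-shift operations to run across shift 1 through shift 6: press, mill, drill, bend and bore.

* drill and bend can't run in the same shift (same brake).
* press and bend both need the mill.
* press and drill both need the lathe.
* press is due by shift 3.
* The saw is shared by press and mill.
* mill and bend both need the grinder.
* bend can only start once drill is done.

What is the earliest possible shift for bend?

shift 2

Precedence pushes bend to at least shift 2.
bend at shift 2 is achievable: bend in shift 2, mill in shift 1, drill in shift 1, press in shift 3, bore in shift 1.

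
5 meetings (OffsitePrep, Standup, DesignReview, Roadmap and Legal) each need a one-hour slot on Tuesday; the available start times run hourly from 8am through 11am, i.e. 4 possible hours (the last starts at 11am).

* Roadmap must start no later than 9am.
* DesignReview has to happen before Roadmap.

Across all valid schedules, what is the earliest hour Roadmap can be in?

9am

Precedence pushes Roadmap to at least 9am; Roadmap's own window allows nothing later than 9am.
Roadmap at 9am is achievable: Legal=8am, Standup=8am, DesignReview=8am, Roadmap=9am, OffsitePrep=8am.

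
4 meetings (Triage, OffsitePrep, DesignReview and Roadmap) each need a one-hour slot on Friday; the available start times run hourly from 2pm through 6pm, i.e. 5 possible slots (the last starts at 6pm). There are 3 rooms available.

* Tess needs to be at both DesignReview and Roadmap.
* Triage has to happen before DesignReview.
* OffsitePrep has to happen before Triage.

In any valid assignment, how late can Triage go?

Precedence pushes Triage to at least 3pm; downstream work caps Triage at 5pm.
Triage at 5pm is achievable: Roadmap -> 2pm; OffsitePrep -> 2pm; Triage -> 5pm; DesignReview -> 6pm.

5pm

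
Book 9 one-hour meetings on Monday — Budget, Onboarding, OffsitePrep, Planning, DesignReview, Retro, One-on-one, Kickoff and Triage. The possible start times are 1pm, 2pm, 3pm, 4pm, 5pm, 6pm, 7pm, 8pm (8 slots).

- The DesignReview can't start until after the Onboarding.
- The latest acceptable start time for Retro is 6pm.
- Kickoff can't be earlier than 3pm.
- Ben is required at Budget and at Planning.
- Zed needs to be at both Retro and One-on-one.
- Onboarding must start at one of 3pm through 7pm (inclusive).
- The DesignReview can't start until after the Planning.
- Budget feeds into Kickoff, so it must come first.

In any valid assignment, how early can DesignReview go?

4pm

Precedence pushes DesignReview to at least 4pm.
DesignReview at 4pm is achievable: Onboarding -> 3pm, One-on-one -> 2pm, OffsitePrep -> 1pm, Triage -> 1pm, Kickoff -> 3pm, Budget -> 1pm, DesignReview -> 4pm, Planning -> 2pm, Retro -> 1pm.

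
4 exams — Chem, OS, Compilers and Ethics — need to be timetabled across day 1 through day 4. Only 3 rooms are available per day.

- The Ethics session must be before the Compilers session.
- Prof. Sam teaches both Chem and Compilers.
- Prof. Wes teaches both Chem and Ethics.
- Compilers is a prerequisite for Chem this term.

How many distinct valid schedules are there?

Splitting on Chem: it can be day 3 (4), day 4 (12). Listing each branch's schedules as (OS, Compilers, Ethics) by day number:
Chem=day 3: (1,2,1) (2,2,1) (3,2,1) (4,2,1) — 4.
Chem=day 4: (1,2,1) (1,3,1) (1,3,2) (2,2,1) (2,3,1) (2,3,2) (3,2,1) (3,3,1) (3,3,2) (4,2,1) (4,3,1) (4,3,2) — 12.
Summing: 4 + 12 = 16.

16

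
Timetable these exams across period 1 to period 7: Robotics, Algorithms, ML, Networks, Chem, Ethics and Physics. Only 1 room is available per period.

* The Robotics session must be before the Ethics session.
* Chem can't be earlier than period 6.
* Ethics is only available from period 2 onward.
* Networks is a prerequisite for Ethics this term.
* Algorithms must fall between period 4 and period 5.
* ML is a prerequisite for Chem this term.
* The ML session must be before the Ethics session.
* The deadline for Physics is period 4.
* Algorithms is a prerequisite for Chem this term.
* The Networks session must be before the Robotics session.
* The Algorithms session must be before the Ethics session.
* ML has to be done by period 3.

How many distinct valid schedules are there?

Splitting on Robotics: it can be period 2 (2), period 3 (4), period 4 (12), period 5 (12). Listing each branch's schedules as (Algorithms, ML, Networks, Chem, Ethics, Physics) by period number:
Robotics=period 2: (5,3,1,6,7,4) (5,3,1,7,6,4) — 2.
Robotics=period 3: (5,1,2,6,7,4) (5,1,2,7,6,4) (5,2,1,6,7,4) (5,2,1,7,6,4) — 4.
Robotics=period 4: (5,1,2,6,7,3) (5,1,2,7,6,3) (5,1,3,6,7,2) (5,1,3,7,6,2) (5,2,1,6,7,3) (5,2,1,7,6,3) (5,2,3,6,7,1) (5,2,3,7,6,1) (5,3,1,6,7,2) (5,3,1,7,6,2) (5,3,2,6,7,1) (5,3,2,7,6,1) — 12.
Robotics=period 5: (4,1,2,6,7,3) (4,1,2,7,6,3) (4,1,3,6,7,2) (4,1,3,7,6,2) (4,2,1,6,7,3) (4,2,1,7,6,3) (4,2,3,6,7,1) (4,2,3,7,6,1) (4,3,1,6,7,2) (4,3,1,7,6,2) (4,3,2,6,7,1) (4,3,2,7,6,1) — 12.
Summing: 2 + 4 + 12 + 12 = 30.

30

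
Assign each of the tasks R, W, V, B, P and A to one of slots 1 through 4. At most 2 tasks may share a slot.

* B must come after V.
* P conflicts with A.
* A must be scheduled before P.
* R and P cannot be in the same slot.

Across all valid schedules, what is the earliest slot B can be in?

Precedence pushes B to at least 2.
B at 2 is achievable: W=3, R=3, V=1, B=2, A=1, P=2.

2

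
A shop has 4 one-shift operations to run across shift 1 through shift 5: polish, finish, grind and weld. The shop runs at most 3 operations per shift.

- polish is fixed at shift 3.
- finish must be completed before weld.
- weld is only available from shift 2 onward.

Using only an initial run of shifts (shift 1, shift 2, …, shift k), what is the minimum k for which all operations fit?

The precedence chain requires at least 2 distinct shifts.
With at most 3 per shift and 4 operations, at least 2 shifts are needed.
polish can't be placed before shift 3, so the schedule must run through at least shift 3.
3 works (last occupied shift: shift 3): for example grind=shift 1; polish=shift 3; finish=shift 1; weld=shift 2.

3 shifts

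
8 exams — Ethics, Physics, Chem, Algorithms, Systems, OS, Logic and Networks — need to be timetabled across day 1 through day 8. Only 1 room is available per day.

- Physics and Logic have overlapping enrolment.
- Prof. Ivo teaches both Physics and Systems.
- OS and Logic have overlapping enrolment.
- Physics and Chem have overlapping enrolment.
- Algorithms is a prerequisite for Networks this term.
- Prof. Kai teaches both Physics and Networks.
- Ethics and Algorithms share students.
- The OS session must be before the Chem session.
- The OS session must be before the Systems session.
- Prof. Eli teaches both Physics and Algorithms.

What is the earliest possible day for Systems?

Precedence pushes Systems to at least day 2.
Systems at day 2 is achievable: Ethics in day 6, Physics in day 7, Systems in day 2, Networks in day 5, Algorithms in day 4, OS in day 1, Chem in day 3, Logic in day 8.

day 2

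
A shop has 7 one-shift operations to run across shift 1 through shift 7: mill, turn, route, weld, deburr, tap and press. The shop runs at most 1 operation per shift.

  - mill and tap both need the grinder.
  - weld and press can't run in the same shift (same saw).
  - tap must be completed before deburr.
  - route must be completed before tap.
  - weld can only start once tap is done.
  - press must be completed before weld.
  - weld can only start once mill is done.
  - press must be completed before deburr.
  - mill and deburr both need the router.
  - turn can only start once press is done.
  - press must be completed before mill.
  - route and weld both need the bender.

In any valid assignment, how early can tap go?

Precedence pushes tap to at least shift 2; downstream work caps tap at shift 6.
tap at shift 2 is achievable: turn=shift 7, weld=shift 5, mill=shift 4, deburr=shift 6, press=shift 3, route=shift 1, tap=shift 2.

shift 2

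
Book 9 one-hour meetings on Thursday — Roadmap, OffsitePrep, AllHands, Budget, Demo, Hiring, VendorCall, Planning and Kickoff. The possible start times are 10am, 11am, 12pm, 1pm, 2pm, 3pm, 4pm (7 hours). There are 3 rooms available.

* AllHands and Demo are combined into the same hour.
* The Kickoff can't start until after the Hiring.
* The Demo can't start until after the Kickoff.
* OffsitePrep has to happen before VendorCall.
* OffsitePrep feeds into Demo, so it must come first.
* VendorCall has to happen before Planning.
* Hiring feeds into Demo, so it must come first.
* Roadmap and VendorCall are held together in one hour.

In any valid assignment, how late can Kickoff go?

3pm

Precedence pushes Kickoff to at least 11am; downstream work caps Kickoff at 3pm.
Kickoff at 3pm is achievable: Kickoff -> 3pm; Roadmap -> 11am; AllHands -> 4pm; Hiring -> 10am; OffsitePrep -> 10am; Demo -> 4pm; Planning -> 12pm; VendorCall -> 11am; Budget -> 10am.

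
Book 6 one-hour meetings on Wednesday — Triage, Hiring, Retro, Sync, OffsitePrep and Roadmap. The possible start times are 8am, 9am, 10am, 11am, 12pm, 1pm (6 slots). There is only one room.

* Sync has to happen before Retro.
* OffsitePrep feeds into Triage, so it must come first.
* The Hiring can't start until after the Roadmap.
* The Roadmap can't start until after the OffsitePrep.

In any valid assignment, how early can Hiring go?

10am

Precedence pushes Hiring to at least 10am.
Hiring at 10am is achievable: Roadmap=9am; OffsitePrep=8am; Hiring=10am; Sync=12pm; Retro=1pm; Triage=11am.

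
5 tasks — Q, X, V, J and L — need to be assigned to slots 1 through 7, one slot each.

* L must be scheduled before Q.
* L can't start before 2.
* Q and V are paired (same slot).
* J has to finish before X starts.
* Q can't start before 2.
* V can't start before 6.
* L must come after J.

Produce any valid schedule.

Q=6, X=2, V=6, L=2, J=1

Checking: J(1) before X(2); L(2) before Q(6); J(1) before L(2); Q = V = 6; V=6 in [6,7]; Q=6 in [2,7]; L=2 in [2,7].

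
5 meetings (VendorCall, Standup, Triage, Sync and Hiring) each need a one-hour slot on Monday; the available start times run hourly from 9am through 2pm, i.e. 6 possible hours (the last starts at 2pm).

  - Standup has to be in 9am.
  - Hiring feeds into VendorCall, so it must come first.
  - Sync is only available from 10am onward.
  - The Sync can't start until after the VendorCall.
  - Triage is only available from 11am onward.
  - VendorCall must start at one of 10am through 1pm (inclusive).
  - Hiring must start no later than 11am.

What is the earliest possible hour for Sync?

Sync is available from 10am; precedence pushes Sync to at least 11am.
Sync at 11am is achievable: Sync in 11am; Standup in 9am; Triage in 11am; Hiring in 9am; VendorCall in 10am.

11am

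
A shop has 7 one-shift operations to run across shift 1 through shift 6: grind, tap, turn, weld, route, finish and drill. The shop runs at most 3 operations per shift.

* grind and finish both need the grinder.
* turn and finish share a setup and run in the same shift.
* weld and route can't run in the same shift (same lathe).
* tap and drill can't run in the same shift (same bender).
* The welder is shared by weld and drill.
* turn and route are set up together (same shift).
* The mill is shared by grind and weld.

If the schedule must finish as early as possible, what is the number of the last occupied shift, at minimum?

With at most 3 per shift and 7 operations, at least 3 shifts are needed.
3 works (last occupied shift: shift 3): for example turn -> shift 3; finish -> shift 3; route -> shift 3; tap -> shift 2; drill -> shift 1; weld -> shift 2; grind -> shift 1.

shift 3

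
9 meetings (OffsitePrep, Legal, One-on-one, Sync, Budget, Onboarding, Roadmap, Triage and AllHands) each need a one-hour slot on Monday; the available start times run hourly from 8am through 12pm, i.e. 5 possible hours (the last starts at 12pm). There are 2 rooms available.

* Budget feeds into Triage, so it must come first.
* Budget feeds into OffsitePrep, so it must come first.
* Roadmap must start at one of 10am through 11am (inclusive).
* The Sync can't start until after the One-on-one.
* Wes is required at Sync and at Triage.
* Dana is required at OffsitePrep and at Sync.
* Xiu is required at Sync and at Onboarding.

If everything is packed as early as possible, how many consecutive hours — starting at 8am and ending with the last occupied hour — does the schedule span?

The precedence chain requires at least 2 distinct hours.
With at most 2 per hour and 9 meetings, at least 5 hours are needed.
Roadmap can't be placed before 10am — that is hour 3 counting from 8am — so the schedule must run through at least 3 hours.
5 works (last occupied hour: 12pm): for example Budget in 8am; Sync in 10am; Roadmap in 10am; Onboarding in 11am; Triage in 9am; AllHands in 12pm; Legal in 11am; OffsitePrep in 9am; One-on-one in 8am.

5 hours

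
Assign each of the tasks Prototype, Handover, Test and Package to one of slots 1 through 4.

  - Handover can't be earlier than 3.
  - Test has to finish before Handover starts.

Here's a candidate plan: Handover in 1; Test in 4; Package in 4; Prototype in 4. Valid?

No. Test has to finish before Handover starts is not satisfied.

Test has to finish before Handover starts — violated.
Handover can't be earlier than 3 — violated.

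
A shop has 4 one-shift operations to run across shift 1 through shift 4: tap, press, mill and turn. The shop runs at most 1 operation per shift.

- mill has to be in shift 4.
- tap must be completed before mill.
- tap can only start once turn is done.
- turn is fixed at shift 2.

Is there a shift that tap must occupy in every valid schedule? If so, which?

turn is fixed at shift 2 and must come before tap, so tap is at least shift 3.
mill is fixed at shift 4 and must come after tap, so tap is at most shift 3.
So tap must be shift 3.

shift 3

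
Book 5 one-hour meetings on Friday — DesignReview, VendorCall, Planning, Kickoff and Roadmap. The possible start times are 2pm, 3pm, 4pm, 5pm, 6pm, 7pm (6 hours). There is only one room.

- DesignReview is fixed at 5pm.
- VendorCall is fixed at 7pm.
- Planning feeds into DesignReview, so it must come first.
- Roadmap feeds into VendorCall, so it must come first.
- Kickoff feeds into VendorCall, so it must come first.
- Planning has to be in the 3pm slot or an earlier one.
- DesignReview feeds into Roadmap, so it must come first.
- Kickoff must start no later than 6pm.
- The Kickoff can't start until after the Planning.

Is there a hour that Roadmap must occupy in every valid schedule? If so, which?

6pm

DesignReview is fixed at 5pm and must come before Roadmap, so Roadmap is at least 6pm.
VendorCall is fixed at 7pm and must come after Roadmap, so Roadmap is at most 6pm.
So Roadmap must be 6pm.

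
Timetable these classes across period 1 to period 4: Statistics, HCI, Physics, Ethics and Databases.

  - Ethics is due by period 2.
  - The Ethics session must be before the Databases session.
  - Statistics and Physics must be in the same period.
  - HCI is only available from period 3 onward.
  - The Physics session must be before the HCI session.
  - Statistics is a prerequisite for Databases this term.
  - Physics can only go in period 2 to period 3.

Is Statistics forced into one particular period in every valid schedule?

Statistics can be period 2 (e.g. Physics=period 2, Statistics=period 2, Databases=period 3, HCI=period 3, Ethics=period 1) or period 3 (e.g. Databases in period 4; HCI in period 4; Physics in period 3; Statistics in period 3; Ethics in period 1).

No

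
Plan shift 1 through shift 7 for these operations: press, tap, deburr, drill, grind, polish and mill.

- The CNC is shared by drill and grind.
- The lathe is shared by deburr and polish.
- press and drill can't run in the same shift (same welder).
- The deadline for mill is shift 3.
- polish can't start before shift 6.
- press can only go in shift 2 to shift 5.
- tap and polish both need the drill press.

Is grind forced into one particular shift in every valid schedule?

No

grind can be shift 1 (e.g. grind in shift 1, drill in shift 3, tap in shift 1, mill in shift 1, polish in shift 6, deburr in shift 1, press in shift 2) or shift 2 (e.g. mill in shift 1; grind in shift 2; drill in shift 1; press in shift 2; tap in shift 1; deburr in shift 1; polish in shift 6).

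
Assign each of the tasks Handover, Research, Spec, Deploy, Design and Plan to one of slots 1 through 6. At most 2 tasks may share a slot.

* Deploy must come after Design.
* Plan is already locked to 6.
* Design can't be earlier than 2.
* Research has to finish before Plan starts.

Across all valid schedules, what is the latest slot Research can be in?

Downstream work caps Research at 5.
Research at 5 is achievable: Design=2, Handover=1, Deploy=3, Research=5, Plan=6, Spec=1.

5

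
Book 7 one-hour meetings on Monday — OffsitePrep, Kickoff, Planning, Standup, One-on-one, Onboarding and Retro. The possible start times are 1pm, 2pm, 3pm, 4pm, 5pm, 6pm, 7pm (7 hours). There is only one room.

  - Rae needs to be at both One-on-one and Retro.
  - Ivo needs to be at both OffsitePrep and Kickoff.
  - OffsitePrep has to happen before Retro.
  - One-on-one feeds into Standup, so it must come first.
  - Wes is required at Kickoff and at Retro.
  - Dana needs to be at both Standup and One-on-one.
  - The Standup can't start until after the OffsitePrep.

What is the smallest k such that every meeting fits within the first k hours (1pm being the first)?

The precedence chain requires at least 2 distinct hours.
With at most 1 per hour and 7 meetings, at least 7 hours are needed.
7 works (last occupied hour: 7pm): for example One-on-one in 2pm; Planning in 6pm; Onboarding in 7pm; Kickoff in 5pm; OffsitePrep in 1pm; Standup in 3pm; Retro in 4pm.

7 hours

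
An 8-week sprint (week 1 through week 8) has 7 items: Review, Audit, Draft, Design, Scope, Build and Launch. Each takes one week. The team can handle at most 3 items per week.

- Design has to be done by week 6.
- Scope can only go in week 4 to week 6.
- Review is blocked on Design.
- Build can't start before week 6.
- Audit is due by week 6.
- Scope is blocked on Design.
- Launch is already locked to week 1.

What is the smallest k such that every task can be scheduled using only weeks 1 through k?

The precedence chain requires at least 2 distinct weeks.
With at most 3 per week and 7 tasks, at least 3 weeks are needed.
Build can't be placed before week 6, so the schedule must run through at least week 6.
6 works (last occupied week: week 6): for example Scope in week 4; Audit in week 1; Launch in week 1; Build in week 6; Draft in week 2; Review in week 2; Design in week 1.

6 weeks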